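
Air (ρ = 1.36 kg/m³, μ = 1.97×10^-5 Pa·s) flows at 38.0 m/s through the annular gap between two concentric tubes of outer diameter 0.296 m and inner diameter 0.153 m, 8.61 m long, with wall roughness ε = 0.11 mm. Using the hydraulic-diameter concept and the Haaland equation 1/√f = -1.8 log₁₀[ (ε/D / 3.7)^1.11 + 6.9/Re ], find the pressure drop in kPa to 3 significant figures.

Hydraulic diameter D_h = 4A/P = D_o - D_i = 0.296 - 0.153 = 0.143 m.
Re = ρVD_h/μ = 1.36·38·0.143/1.97e-05 = 3.751e+05.
ε/D_h = 0.00011/0.143 = 0.000769; Haaland gives 1/√f = -1.8 log₁₀[8.18e-05+1.84e-05] = 7.198, so f = 0.0193.
ΔP = f(L/D_h)(ρV²/2) = 0.0193·8.61/0.143·981.9 = 1141 Pa.
ΔP = 1.14 kPa.

ΔP ≈ 1.14 kPa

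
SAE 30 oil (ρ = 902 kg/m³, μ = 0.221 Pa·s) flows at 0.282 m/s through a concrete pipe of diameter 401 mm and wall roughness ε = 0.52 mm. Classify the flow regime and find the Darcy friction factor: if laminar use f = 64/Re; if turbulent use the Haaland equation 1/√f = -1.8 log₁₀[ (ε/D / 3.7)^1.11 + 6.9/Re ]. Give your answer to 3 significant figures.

Re = ρVD/μ = 902·0.282·0.401/0.221 = 461.5.
Re < 2300 → laminar, so f = 64/Re = 0.1387 (roughness is irrelevant in laminar flow).

f ≈ 0.139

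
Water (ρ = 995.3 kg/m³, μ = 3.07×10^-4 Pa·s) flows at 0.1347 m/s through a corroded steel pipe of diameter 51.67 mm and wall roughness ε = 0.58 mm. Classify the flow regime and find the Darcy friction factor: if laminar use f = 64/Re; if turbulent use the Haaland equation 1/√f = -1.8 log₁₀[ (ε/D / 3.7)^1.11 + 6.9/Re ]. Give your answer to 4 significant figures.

f ≈ 0.04174

Re = ρVD/μ = 995.3·0.1347·0.05167/0.000307 = 2.256e+04.
Re > 4000 → turbulent. ε/D = 0.00058/0.05167 = 0.0112; Haaland: 1/√f = -1.8 log₁₀[0.0016 + 0.000306] = 4.895, so f = 0.04174.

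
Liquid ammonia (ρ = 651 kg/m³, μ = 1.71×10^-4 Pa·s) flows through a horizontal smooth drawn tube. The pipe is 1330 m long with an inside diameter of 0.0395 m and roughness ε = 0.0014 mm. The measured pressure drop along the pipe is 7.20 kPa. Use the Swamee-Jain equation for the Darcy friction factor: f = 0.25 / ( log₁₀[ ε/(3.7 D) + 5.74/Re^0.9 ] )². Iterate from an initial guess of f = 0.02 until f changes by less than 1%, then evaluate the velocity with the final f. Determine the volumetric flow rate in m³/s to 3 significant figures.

Q ≈ 2.00×10^-4 m³/s

Rearranging Darcy-Weisbach: V = √(2·ΔP·D/(f·L·ρ)). With ε/D = 1.4e-06/0.0395 = 3.54e-05, iterate starting from f = 0.02:
  f = 0.02 → V = √(2·7200·0.0395/(0.02·1330·651)) = 0.1812 m/s; Re = ρVD/μ = 2.725e+04; f → 0.02402
  f = 0.02402 → V = 0.1654 m/s; Re = 2.487e+04; f → 0.02456
  f = 0.02456 → V = 0.1636 m/s; Re = 2.46e+04; f → 0.02462
Converged (Δf/f < 1%). With the final f = 0.02462: V = √(2·7200·0.0395/(0.02462·1330·651)) = 0.1633 m/s.
Q = V·A = 0.1633·(π/4·0.0395²) = 0.0002002 m³/s = 2.00×10^-4 m³/s.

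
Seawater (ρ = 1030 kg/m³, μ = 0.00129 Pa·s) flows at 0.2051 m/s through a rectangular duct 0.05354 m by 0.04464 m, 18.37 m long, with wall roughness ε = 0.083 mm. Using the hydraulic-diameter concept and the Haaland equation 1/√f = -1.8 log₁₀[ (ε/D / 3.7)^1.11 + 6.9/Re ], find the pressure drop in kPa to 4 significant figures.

ΔP ≈ 0.2854 kPa

Hydraulic diameter D_h = 4A/P = 4·(0.05354·0.04464)/(2·(0.05354+0.04464)) = 0.00956/0.1964 = 0.04869 m.
Re = ρVD_h/μ = 1030·0.2051·0.04869/0.00129 = 7973.
ε/D_h = 8.3e-05/0.04869 = 0.0017; Haaland gives 1/√f = -1.8 log₁₀[0.000198+0.000865] = 5.352, so f = 0.03491.
ΔP = f(L/D_h)(ρV²/2) = 0.03491·18.37/0.04869·21.66 = 285.4 Pa.
ΔP = 0.2854 kPa.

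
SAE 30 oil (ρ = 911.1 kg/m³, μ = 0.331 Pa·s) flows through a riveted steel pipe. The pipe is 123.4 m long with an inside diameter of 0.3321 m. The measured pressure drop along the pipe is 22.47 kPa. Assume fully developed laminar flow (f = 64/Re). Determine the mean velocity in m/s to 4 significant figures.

For laminar flow, f = 64/Re with Re = ρVD/μ, so Darcy-Weisbach reduces to ΔP = 32μLV/D². Solving for V: V = ΔP·D²/(32μL) = 2.247e+04·(0.3321)²/(32·0.331·123.4) = 1.896 m/s.
Check: Re = ρVD/μ = 911.1·1.896·0.3321/0.331 = 1733 < 2300, so the laminar assumption holds.

V ≈ 1.896 m/s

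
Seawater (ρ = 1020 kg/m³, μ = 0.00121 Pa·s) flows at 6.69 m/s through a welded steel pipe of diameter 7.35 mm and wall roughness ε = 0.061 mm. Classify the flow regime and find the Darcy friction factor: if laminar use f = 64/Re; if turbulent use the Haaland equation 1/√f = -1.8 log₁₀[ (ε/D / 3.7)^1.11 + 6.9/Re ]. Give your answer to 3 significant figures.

Re = ρVD/μ = 1020·6.69·0.00735/0.00121 = 4.145e+04.
Re > 4000 → turbulent. ε/D = 6.1e-05/0.00735 = 0.0083; Haaland: 1/√f = -1.8 log₁₀[0.00115 + 0.000166] = 5.187, so f = 0.03717.

f ≈ 0.0372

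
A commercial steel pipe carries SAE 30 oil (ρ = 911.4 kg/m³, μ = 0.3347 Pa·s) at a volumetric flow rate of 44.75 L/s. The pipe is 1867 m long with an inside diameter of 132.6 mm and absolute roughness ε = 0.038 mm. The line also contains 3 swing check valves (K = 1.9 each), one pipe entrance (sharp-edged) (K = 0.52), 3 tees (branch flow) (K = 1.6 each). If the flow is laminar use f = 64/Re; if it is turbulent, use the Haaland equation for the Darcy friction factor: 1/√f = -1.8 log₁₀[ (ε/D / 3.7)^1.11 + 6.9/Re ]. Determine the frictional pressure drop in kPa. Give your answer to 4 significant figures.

Q = 44.75 L/s = 44.75/1000 = 0.04475 m³/s.
Cross-sectional area A = πD²/4 = π(0.1326)²/4 = 0.01381 m²; mean velocity V = Q/A = 0.04475/0.01381 = 3.241 m/s.
Reynolds number Re = ρVD/μ = 911.4 · 3.241 · 0.1326 / 0.335 = 1170.
Re < 2300 → laminar flow, so f = 64/Re = 64/1170 = 0.0547 (the turbulent correlation is not needed).
Total minor-loss coefficient ΣK = 3·1.9 + 1·0.52 + 3·1.6 = 11.
ΔP = [f·L/D + ΣK]·(ρV²/2) = [0.0547·1867/0.1326 + 11]·(911.4·3.241²/2) = [770.1 + 11]·4785 = 3.738e+06 Pa.
ΔP = 3.738e+06 Pa = 3738 kPa.

ΔP ≈ 3738 kPa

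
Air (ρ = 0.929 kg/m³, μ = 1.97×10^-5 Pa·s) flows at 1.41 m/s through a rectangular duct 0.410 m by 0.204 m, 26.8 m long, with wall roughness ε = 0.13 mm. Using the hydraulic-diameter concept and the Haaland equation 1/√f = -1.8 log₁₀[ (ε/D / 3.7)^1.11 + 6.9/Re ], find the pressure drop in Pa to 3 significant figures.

Hydraulic diameter D_h = 4A/P = 4·(0.41·0.204)/(2·(0.41+0.204)) = 0.3346/1.228 = 0.2724 m.
Re = ρVD_h/μ = 0.929·1.41·0.2724/1.97e-05 = 1.812e+04.
ε/D_h = 0.00013/0.2724 = 0.000477; Haaland gives 1/√f = -1.8 log₁₀[4.82e-05+0.000381] = 6.061, so f = 0.02722.
ΔP = f(L/D_h)(ρV²/2) = 0.02722·26.8/0.2724·0.9235 = 2.472 Pa.

ΔP ≈ 2.47 Pa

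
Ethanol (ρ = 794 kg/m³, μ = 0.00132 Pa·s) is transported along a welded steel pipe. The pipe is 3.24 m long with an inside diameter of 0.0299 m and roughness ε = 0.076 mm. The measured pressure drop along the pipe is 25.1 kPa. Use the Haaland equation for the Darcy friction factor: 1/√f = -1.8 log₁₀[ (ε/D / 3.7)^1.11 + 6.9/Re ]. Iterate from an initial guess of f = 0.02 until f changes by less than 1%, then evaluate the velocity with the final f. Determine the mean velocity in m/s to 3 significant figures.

V ≈ 4.69 m/s

Rearranging Darcy-Weisbach: V = √(2·ΔP·D/(f·L·ρ)). With ε/D = 7.6e-05/0.0299 = 0.00254, iterate starting from f = 0.02:
  f = 0.02 → V = √(2·2.51e+04·0.0299/(0.02·3.24·794)) = 5.401 m/s; Re = ρVD/μ = 9.714e+04; f → 0.02637
  f = 0.02637 → V = 4.704 m/s; Re = 8.459e+04; f → 0.02656
Converged (Δf/f < 1%). With the final f = 0.02656: V = √(2·2.51e+04·0.0299/(0.02656·3.24·794)) = 4.687 m/s.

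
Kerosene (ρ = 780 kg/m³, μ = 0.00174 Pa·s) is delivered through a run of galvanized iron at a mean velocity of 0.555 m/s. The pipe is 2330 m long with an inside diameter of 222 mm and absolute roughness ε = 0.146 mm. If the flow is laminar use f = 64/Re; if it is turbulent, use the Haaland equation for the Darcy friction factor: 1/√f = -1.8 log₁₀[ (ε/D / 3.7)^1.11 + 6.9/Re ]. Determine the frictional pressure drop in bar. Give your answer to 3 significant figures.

ΔP ≈ 0.282 bar

Reynolds number Re = ρVD/μ = 780 · 0.555 · 0.222 / 0.00174 = 5.523e+04.
Re > 4000 → turbulent. Relative roughness ε/D = 0.000146/0.222 = 0.000658. Haaland: 1/√f = -1.8 log₁₀[(0.000658/3.7)^1.11 + 6.9/5.523e+04] = -1.8 log₁₀[6.88e-05 + 0.000125] = 6.683, so f = 0.02239.
Darcy-Weisbach: ΔP = f(L/D)(ρV²/2) = 0.02239·(2330/0.222)·(780·0.555²/2) = 0.02239·1.05e+04·120.1 = 2.823e+04 Pa.
ΔP = 2.823e+04 Pa = 0.282 bar.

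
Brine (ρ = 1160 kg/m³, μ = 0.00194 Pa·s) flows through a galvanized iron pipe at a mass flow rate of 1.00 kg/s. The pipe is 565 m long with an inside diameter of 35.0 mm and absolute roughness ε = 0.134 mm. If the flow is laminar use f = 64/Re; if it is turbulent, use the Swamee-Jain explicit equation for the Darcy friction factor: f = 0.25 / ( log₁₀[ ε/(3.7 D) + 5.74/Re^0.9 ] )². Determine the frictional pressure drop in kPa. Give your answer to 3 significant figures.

A = πD²/4 = π(0.035)²/4 = 0.0009621 m²; mean velocity V = ṁ/(ρA) = 1/(1160 · 0.0009621) = 0.896 m/s.
Reynolds number Re = ρVD/μ = 1160 · 0.896 · 0.035 / 0.00194 = 1.875e+04.
Re > 4000 → turbulent. Relative roughness ε/D = 0.000134/0.035 = 0.00383. Swamee-Jain: f = 0.25/(log₁₀[0.00383/3.7 + 5.74/1.875e+04^0.9])² = 0.25/(log₁₀[0.00103 + 0.000819])² = 0.25/(-2.732)² = 0.03349.
Darcy-Weisbach: ΔP = f(L/D)(ρV²/2) = 0.03349·(565/0.035)·(1160·0.896²/2) = 0.03349·1.614e+04·465.7 = 2.518e+05 Pa.
ΔP = 2.518e+05 Pa = 252 kPa.

ΔP ≈ 252 kPa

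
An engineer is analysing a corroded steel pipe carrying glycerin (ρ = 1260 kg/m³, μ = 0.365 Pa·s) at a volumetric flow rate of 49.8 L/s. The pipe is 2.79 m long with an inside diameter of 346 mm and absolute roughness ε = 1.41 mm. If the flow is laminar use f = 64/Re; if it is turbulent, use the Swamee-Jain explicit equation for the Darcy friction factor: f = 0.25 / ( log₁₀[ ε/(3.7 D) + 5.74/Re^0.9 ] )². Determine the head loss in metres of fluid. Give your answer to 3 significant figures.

Q = 49.8 L/s = 49.8/1000 = 0.0498 m³/s.
Cross-sectional area A = πD²/4 = π(0.346)²/4 = 0.09402 m²; mean velocity V = Q/A = 0.0498/0.09402 = 0.5296 m/s.
Reynolds number Re = ρVD/μ = 1260 · 0.5296 · 0.346 / 0.365 = 632.6.
Re < 2300 → laminar flow, so f = 64/Re = 64/632.6 = 0.1012 (the turbulent correlation is not needed).
Darcy-Weisbach: ΔP = f(L/D)(ρV²/2) = 0.1012·(2.79/0.346)·(1260·0.5296²/2) = 0.1012·8.064·176.7 = 144.2 Pa.
Head loss h_f = ΔP/(ρg) = 144.2/(1260·9.81) = 0.0117 m.

h_f ≈ 0.0117 m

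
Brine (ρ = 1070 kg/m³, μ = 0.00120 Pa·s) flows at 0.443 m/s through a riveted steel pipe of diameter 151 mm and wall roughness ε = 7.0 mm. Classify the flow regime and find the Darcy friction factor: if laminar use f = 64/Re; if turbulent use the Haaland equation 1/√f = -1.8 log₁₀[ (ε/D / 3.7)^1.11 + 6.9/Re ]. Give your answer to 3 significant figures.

Re = ρVD/μ = 1070·0.443·0.151/0.0012 = 5.965e+04.
Re > 4000 → turbulent. ε/D = 0.007/0.151 = 0.0464; Haaland: 1/√f = -1.8 log₁₀[0.00774 + 0.000116] = 3.789, so f = 0.06966.

f ≈ 0.0697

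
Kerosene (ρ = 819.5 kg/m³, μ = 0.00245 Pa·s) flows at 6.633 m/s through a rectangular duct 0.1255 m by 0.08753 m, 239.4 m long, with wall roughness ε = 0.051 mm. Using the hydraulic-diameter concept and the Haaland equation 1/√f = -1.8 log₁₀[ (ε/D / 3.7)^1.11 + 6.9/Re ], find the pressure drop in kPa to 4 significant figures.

Hydraulic diameter D_h = 4A/P = 4·(0.1255·0.08753)/(2·(0.1255+0.08753)) = 0.04394/0.4261 = 0.1031 m.
Re = ρVD_h/μ = 819.5·6.633·0.1031/0.00245 = 2.288e+05.
ε/D_h = 5.1e-05/0.1031 = 0.000495; Haaland gives 1/√f = -1.8 log₁₀[5.01e-05+3.02e-05] = 7.372, so f = 0.0184.
ΔP = f(L/D_h)(ρV²/2) = 0.0184·239.4/0.1031·1.803e+04 = 7.7e+05 Pa.
ΔP = 770.0 kPa.

ΔP ≈ 770.0 kPa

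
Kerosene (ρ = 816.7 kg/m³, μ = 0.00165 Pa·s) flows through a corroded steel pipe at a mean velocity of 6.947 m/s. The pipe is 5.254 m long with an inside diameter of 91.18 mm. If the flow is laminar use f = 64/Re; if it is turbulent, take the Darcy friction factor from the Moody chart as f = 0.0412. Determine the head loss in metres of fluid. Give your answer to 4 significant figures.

h_f ≈ 5.840 m

Reynolds number Re = ρVD/μ = 816.7 · 6.947 · 0.09118 / 0.00165 = 3.135e+05.
Re > 4000 → turbulent; use the Moody-chart value f = 0.0412.
Darcy-Weisbach: ΔP = f(L/D)(ρV²/2) = 0.0412·(5.254/0.09118)·(816.7·6.947²/2) = 0.0412·57.62·1.971e+04 = 4.679e+04 Pa.
Head loss h_f = ΔP/(ρg) = 4.679e+04/(816.7·9.81) = 5.840 m.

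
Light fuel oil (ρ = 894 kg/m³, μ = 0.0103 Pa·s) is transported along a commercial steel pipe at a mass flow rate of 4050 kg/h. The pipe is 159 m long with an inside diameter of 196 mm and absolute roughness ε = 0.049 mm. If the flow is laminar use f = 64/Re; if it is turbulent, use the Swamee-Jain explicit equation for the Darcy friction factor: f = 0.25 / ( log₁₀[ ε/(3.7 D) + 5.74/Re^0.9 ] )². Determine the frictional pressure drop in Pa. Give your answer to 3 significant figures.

ṁ = 4050 kg/h = 4050/3600 = 1.125 kg/s.
A = πD²/4 = π(0.196)²/4 = 0.03017 m²; mean velocity V = ṁ/(ρA) = 1.125/(894 · 0.03017) = 0.04171 m/s.
Reynolds number Re = ρVD/μ = 894 · 0.04171 · 0.196 / 0.0103 = 709.5.
Re < 2300 → laminar flow, so f = 64/Re = 64/709.5 = 0.0902 (the turbulent correlation is not needed).
Darcy-Weisbach: ΔP = f(L/D)(ρV²/2) = 0.0902·(159/0.196)·(894·0.04171²/2) = 0.0902·811.2·0.7776 = 56.9 Pa.

ΔP ≈ 56.9 Pa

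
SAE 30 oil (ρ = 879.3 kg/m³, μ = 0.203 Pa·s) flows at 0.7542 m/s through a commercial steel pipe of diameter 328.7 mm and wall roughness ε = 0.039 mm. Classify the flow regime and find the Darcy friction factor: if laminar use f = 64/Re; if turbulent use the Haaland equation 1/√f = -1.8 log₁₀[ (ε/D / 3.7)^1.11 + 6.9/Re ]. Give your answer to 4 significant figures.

f ≈ 0.05960

Re = ρVD/μ = 879.3·0.7542·0.3287/0.203 = 1074.
Re < 2300 → laminar, so f = 64/Re = 0.0596 (roughness is irrelevant in laminar flow).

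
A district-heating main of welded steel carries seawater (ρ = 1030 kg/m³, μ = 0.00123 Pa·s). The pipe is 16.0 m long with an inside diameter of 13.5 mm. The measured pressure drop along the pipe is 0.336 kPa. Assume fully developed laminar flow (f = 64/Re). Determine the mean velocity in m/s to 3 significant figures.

V ≈ 0.0972 m/s

For laminar flow, f = 64/Re with Re = ρVD/μ, so Darcy-Weisbach reduces to ΔP = 32μLV/D². Solving for V: V = ΔP·D²/(32μL) = 336·(0.0135)²/(32·0.00123·16) = 0.09724 m/s.
Check: Re = ρVD/μ = 1030·0.09724·0.0135/0.00123 = 1099 < 2300, so the laminar assumption holds.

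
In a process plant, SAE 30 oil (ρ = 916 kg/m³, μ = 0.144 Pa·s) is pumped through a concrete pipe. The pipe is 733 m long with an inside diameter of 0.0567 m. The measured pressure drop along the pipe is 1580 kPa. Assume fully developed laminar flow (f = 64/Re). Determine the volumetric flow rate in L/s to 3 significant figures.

Q ≈ 3.80 L/s

For laminar flow, f = 64/Re with Re = ρVD/μ, so Darcy-Weisbach reduces to ΔP = 32μLV/D². Solving for V: V = ΔP·D²/(32μL) = 1.58e+06·(0.0567)²/(32·0.144·733) = 1.504 m/s.
Check: Re = ρVD/μ = 916·1.504·0.0567/0.144 = 542.4 < 2300, so the laminar assumption holds.
Q = V·A = 1.504·(π/4·0.0567²) = 0.003797 m³/s = 3.80 L/s.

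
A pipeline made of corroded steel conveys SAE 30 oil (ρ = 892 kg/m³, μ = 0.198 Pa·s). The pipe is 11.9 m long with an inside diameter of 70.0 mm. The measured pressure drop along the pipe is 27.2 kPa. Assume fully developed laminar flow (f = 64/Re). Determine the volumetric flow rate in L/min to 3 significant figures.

For laminar flow, f = 64/Re with Re = ρVD/μ, so Darcy-Weisbach reduces to ΔP = 32μLV/D². Solving for V: V = ΔP·D²/(32μL) = 2.72e+04·(0.07)²/(32·0.198·11.9) = 1.768 m/s.
Check: Re = ρVD/μ = 892·1.768·0.07/0.198 = 557.4 < 2300, so the laminar assumption holds.
Q = V·A = 1.768·(π/4·0.07²) = 0.006803 m³/s = 408 L/min.

Q ≈ 408 L/min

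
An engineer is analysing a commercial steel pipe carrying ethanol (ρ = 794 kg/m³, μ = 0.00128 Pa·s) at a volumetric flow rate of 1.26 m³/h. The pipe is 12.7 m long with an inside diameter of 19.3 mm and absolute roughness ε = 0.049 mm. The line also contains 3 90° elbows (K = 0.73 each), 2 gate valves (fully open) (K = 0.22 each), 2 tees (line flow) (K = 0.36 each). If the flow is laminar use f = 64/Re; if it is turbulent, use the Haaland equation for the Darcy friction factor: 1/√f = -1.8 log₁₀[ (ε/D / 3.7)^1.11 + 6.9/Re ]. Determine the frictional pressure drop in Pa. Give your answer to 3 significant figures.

ΔP ≈ 13900 Pa

Q = 1.26 m³/h = 1.26/3600 = 0.00035 m³/s.
Cross-sectional area A = πD²/4 = π(0.0193)²/4 = 0.0002926 m²; mean velocity V = Q/A = 0.00035/0.0002926 = 1.196 m/s.
Reynolds number Re = ρVD/μ = 794 · 1.196 · 0.0193 / 0.00128 = 1.432e+04.
Re > 4000 → turbulent. Relative roughness ε/D = 4.9e-05/0.0193 = 0.00254. Haaland: 1/√f = -1.8 log₁₀[(0.00254/3.7)^1.11 + 6.9/1.432e+04] = -1.8 log₁₀[0.000308 + 0.000482] = 5.585, so f = 0.03206.
Total minor-loss coefficient ΣK = 3·0.73 + 2·0.22 + 2·0.36 = 3.35.
ΔP = [f·L/D + ΣK]·(ρV²/2) = [0.03206·12.7/0.0193 + 3.35]·(794·1.196²/2) = [21.1 + 3.35]·568.2 = 1.389e+04 Pa.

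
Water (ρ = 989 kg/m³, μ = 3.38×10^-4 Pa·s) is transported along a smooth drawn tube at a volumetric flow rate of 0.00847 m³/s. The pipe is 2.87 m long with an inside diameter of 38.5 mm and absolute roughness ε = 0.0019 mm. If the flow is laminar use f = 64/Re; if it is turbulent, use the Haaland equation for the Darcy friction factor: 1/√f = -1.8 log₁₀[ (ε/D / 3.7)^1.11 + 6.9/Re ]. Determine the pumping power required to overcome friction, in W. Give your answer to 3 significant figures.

Cross-sectional area A = πD²/4 = π(0.0385)²/4 = 0.001164 m²; mean velocity V = Q/A = 0.00847/0.001164 = 7.276 m/s.
Reynolds number Re = ρVD/μ = 989 · 7.276 · 0.0385 / 0.000338 = 8.196e+05.
Re > 4000 → turbulent. Relative roughness ε/D = 1.9e-06/0.0385 = 4.94e-05. Haaland: 1/√f = -1.8 log₁₀[(4.94e-05/3.7)^1.11 + 6.9/8.196e+05] = -1.8 log₁₀[3.88e-06 + 8.42e-06] = 8.838, so f = 0.0128.
Darcy-Weisbach: ΔP = f(L/D)(ρV²/2) = 0.0128·(2.87/0.0385)·(989·7.276²/2) = 0.0128·74.55·2.618e+04 = 2.498e+04 Pa.
Pumping power P = QΔP = 0.00847·2.498e+04 = 211.6 W = 212 W.

P ≈ 212 W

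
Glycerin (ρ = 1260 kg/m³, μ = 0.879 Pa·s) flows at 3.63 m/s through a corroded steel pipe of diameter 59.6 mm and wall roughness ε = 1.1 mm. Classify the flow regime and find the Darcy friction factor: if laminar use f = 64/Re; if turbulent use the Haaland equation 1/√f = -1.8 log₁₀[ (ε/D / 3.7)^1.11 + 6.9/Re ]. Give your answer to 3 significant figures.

Re = ρVD/μ = 1260·3.63·0.0596/0.879 = 310.1.
Re < 2300 → laminar, so f = 64/Re = 0.2064 (roughness is irrelevant in laminar flow).

f ≈ 0.206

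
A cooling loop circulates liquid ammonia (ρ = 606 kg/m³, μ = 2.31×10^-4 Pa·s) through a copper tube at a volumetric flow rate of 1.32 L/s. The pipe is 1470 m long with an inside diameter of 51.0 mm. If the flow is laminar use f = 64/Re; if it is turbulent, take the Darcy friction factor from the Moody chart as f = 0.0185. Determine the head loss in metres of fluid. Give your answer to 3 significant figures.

Q = 1.32 L/s = 1.32/1000 = 0.00132 m³/s.
Cross-sectional area A = πD²/4 = π(0.051)²/4 = 0.002043 m²; mean velocity V = Q/A = 0.00132/0.002043 = 0.6462 m/s.
Reynolds number Re = ρVD/μ = 606 · 0.6462 · 0.051 / 0.000231 = 8.645e+04.
Re > 4000 → turbulent; use the Moody-chart value f = 0.0185.
Darcy-Weisbach: ΔP = f(L/D)(ρV²/2) = 0.0185·(1470/0.051)·(606·0.6462²/2) = 0.0185·2.882e+04·126.5 = 6.746e+04 Pa.
Head loss h_f = ΔP/(ρg) = 6.746e+04/(606·9.81) = 11.3 m.

h_f ≈ 11.3 m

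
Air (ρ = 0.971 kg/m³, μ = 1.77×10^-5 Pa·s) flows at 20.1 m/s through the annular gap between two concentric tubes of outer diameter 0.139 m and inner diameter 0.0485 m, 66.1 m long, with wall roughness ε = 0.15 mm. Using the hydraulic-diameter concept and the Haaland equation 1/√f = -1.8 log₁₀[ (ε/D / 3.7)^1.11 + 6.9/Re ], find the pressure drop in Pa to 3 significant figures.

Hydraulic diameter D_h = 4A/P = D_o - D_i = 0.139 - 0.0485 = 0.0905 m.
Re = ρVD_h/μ = 0.971·20.1·0.0905/1.77e-05 = 9.979e+04.
ε/D_h = 0.00015/0.0905 = 0.00166; Haaland gives 1/√f = -1.8 log₁₀[0.000192+6.91e-05] = 6.45, so f = 0.02404.
ΔP = f(L/D_h)(ρV²/2) = 0.02404·66.1/0.0905·196.1 = 3443 Pa.

ΔP ≈ 3440 Pa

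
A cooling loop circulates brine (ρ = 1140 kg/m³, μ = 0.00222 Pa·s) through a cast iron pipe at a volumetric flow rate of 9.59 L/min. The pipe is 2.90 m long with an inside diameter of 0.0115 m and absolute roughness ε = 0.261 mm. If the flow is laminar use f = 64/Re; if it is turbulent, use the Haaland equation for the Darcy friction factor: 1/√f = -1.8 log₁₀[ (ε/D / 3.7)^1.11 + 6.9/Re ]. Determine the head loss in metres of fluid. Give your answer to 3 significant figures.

h_f ≈ 1.67 m

Q = 9.59 L/min = 9.59/60000 = 0.0001598 m³/s.
Cross-sectional area A = πD²/4 = π(0.0115)²/4 = 0.0001039 m²; mean velocity V = Q/A = 0.0001598/0.0001039 = 1.539 m/s.
Reynolds number Re = ρVD/μ = 1140 · 1.539 · 0.0115 / 0.00222 = 9087.
Re > 4000 → turbulent. Relative roughness ε/D = 0.000261/0.0115 = 0.0227. Haaland: 1/√f = -1.8 log₁₀[(0.0227/3.7)^1.11 + 6.9/9087] = -1.8 log₁₀[0.0035 + 0.000759] = 4.267, so f = 0.05493.
Darcy-Weisbach: ΔP = f(L/D)(ρV²/2) = 0.05493·(2.9/0.0115)·(1140·1.539²/2) = 0.05493·252.2·1350 = 1.87e+04 Pa.
Head loss h_f = ΔP/(ρg) = 1.87e+04/(1140·9.81) = 1.67 m.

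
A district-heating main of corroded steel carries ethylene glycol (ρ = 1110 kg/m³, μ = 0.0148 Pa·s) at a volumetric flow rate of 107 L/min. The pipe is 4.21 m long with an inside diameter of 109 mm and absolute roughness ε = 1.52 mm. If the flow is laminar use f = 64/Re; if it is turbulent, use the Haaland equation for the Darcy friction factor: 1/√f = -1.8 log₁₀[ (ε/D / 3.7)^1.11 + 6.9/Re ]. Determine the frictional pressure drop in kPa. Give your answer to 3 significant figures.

ΔP ≈ 0.0321 kPa

Q = 107 L/min = 107/60000 = 0.001783 m³/s.
Cross-sectional area A = πD²/4 = π(0.109)²/4 = 0.009331 m²; mean velocity V = Q/A = 0.001783/0.009331 = 0.1911 m/s.
Reynolds number Re = ρVD/μ = 1110 · 0.1911 · 0.109 / 0.0148 = 1562.
Re < 2300 → laminar flow, so f = 64/Re = 64/1562 = 0.04096 (the turbulent correlation is not needed).
Darcy-Weisbach: ΔP = f(L/D)(ρV²/2) = 0.04096·(4.21/0.109)·(1110·0.1911²/2) = 0.04096·38.62·20.27 = 32.07 Pa.
ΔP = 32.07 Pa = 0.0321 kPa.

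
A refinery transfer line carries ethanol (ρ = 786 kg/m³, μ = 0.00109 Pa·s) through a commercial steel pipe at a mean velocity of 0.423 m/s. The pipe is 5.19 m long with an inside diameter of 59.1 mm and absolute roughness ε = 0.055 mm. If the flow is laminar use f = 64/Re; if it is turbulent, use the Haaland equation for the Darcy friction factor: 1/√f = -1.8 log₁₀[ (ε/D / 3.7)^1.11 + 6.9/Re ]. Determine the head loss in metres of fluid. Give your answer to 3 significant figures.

Reynolds number Re = ρVD/μ = 786 · 0.423 · 0.0591 / 0.00109 = 1.803e+04.
Re > 4000 → turbulent. Relative roughness ε/D = 5.5e-05/0.0591 = 0.000931. Haaland: 1/√f = -1.8 log₁₀[(0.000931/3.7)^1.11 + 6.9/1.803e+04] = -1.8 log₁₀[0.000101 + 0.000383] = 5.968, so f = 0.02808.
Darcy-Weisbach: ΔP = f(L/D)(ρV²/2) = 0.02808·(5.19/0.0591)·(786·0.423²/2) = 0.02808·87.82·70.32 = 173.4 Pa.
Head loss h_f = ΔP/(ρg) = 173.4/(786·9.81) = 0.0225 m.

h_f ≈ 0.0225 m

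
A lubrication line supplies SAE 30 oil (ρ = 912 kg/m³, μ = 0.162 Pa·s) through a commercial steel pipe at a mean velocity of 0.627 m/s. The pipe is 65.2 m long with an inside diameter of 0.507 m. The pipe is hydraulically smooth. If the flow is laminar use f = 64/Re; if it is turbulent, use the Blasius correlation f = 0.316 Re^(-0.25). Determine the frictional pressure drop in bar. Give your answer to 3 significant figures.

ΔP ≈ 0.00824 bar

Reynolds number Re = ρVD/μ = 912 · 0.627 · 0.507 / 0.162 = 1790.
Re < 2300 → laminar flow, so f = 64/Re = 64/1790 = 0.03576 (the turbulent correlation is not needed).
Darcy-Weisbach: ΔP = f(L/D)(ρV²/2) = 0.03576·(65.2/0.507)·(912·0.627²/2) = 0.03576·128.6·179.3 = 824.4 Pa.
ΔP = 824.4 Pa = 0.00824 bar.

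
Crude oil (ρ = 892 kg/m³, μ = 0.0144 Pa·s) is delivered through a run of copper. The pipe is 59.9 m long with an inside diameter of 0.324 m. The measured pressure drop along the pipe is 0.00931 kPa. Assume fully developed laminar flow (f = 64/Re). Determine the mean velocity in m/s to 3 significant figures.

V ≈ 0.0354 m/s

For laminar flow, f = 64/Re with Re = ρVD/μ, so Darcy-Weisbach reduces to ΔP = 32μLV/D². Solving for V: V = ΔP·D²/(32μL) = 9.31·(0.324)²/(32·0.0144·59.9) = 0.03541 m/s.
Check: Re = ρVD/μ = 892·0.03541·0.324/0.0144 = 710.6 < 2300, so the laminar assumption holds.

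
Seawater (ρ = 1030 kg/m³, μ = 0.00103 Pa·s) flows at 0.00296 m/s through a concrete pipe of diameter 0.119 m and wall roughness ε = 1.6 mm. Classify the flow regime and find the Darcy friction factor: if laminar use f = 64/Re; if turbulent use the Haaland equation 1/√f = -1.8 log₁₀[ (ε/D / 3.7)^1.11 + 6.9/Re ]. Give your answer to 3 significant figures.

f ≈ 0.182

Re = ρVD/μ = 1030·0.00296·0.119/0.00103 = 352.2.
Re < 2300 → laminar, so f = 64/Re = 0.1817 (roughness is irrelevant in laminar flow).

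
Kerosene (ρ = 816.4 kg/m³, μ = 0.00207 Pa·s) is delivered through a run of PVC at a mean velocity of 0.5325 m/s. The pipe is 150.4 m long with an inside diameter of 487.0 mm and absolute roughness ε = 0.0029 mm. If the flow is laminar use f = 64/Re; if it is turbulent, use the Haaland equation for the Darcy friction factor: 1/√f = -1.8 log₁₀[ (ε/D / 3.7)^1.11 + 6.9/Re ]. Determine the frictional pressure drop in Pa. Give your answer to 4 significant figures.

Reynolds number Re = ρVD/μ = 816.4 · 0.5325 · 0.487 / 0.00207 = 1.023e+05.
Re > 4000 → turbulent. Relative roughness ε/D = 2.9e-06/0.487 = 5.95e-06. Haaland: 1/√f = -1.8 log₁₀[(5.95e-06/3.7)^1.11 + 6.9/1.023e+05] = -1.8 log₁₀[3.71e-07 + 6.75e-05] = 7.503, so f = 0.01776.
Darcy-Weisbach: ΔP = f(L/D)(ρV²/2) = 0.01776·(150.4/0.487)·(816.4·0.5325²/2) = 0.01776·308.8·115.7 = 634.9 Pa.

ΔP ≈ 634.9 Pa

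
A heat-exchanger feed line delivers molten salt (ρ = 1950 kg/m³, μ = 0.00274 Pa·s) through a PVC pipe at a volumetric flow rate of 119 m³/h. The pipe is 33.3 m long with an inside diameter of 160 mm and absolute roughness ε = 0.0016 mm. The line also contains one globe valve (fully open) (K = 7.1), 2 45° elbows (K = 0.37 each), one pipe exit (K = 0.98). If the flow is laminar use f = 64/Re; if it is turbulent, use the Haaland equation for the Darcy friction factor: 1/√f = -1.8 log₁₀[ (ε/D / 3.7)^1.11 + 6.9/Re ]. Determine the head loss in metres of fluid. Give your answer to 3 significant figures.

Q = 119 m³/h = 119/3600 = 0.03306 m³/s.
Cross-sectional area A = πD²/4 = π(0.16)²/4 = 0.02011 m²; mean velocity V = Q/A = 0.03306/0.02011 = 1.644 m/s.
Reynolds number Re = ρVD/μ = 1950 · 1.644 · 0.16 / 0.00274 = 1.872e+05.
Re > 4000 → turbulent. Relative roughness ε/D = 1.6e-06/0.16 = 1e-05. Haaland: 1/√f = -1.8 log₁₀[(1e-05/3.7)^1.11 + 6.9/1.872e+05] = -1.8 log₁₀[6.6e-07 + 3.69e-05] = 7.966, so f = 0.01576.
Total minor-loss coefficient ΣK = 1·7.1 + 2·0.37 + 1·0.98 = 8.82.
ΔP = [f·L/D + ΣK]·(ρV²/2) = [0.01576·33.3/0.16 + 8.82]·(1950·1.644²/2) = [3.279 + 8.82]·2635 = 3.189e+04 Pa.
Head loss h_f = ΔP/(ρg) = 3.189e+04/(1950·9.81) = 1.67 m.

h_f ≈ 1.67 m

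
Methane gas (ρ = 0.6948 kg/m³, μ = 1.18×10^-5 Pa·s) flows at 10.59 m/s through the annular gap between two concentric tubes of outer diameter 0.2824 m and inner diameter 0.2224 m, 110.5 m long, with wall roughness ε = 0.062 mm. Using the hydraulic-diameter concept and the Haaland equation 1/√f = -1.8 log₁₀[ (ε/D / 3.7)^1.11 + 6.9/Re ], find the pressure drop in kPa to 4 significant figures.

Hydraulic diameter D_h = 4A/P = D_o - D_i = 0.2824 - 0.2224 = 0.06 m.
Re = ρVD_h/μ = 0.6948·10.59·0.06/1.18e-05 = 3.741e+04.
ε/D_h = 6.2e-05/0.06 = 0.00103; Haaland gives 1/√f = -1.8 log₁₀[0.000114+0.000184] = 6.347, so f = 0.02483.
ΔP = f(L/D_h)(ρV²/2) = 0.02483·110.5/0.06·38.96 = 1781 Pa.
ΔP = 1.781 kPa.

ΔP ≈ 1.781 kPa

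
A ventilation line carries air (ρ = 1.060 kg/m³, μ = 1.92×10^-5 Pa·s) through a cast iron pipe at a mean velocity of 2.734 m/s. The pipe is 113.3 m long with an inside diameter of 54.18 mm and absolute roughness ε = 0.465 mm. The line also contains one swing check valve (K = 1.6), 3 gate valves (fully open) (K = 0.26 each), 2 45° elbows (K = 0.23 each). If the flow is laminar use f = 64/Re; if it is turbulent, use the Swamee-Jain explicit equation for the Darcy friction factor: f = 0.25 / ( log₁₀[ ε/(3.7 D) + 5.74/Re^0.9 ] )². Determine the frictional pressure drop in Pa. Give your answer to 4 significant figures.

Reynolds number Re = ρVD/μ = 1.06 · 2.734 · 0.05418 / 1.92e-05 = 8178.
Re > 4000 → turbulent. Relative roughness ε/D = 0.000465/0.05418 = 0.00858. Swamee-Jain: f = 0.25/(log₁₀[0.00858/3.7 + 5.74/8178^0.9])² = 0.25/(log₁₀[0.00232 + 0.00173])² = 0.25/(-2.393)² = 0.04366.
Total minor-loss coefficient ΣK = 1·1.6 + 3·0.26 + 2·0.23 = 2.84.
ΔP = [f·L/D + ΣK]·(ρV²/2) = [0.04366·113.3/0.05418 + 2.84]·(1.06·2.734²/2) = [91.31 + 2.84]·3.962 = 373 Pa.

ΔP ≈ 373.0 Pa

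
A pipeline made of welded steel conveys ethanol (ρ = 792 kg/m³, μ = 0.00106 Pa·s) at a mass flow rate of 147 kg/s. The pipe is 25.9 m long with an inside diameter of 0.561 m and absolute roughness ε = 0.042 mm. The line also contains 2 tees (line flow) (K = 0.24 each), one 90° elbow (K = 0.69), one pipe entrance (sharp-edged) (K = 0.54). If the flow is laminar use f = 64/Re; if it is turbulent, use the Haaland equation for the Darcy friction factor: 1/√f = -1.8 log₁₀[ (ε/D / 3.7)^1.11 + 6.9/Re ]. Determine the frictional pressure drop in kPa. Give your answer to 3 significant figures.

ΔP ≈ 0.535 kPa

A = πD²/4 = π(0.561)²/4 = 0.2472 m²; mean velocity V = ṁ/(ρA) = 147/(792 · 0.2472) = 0.7509 m/s.
Reynolds number Re = ρVD/μ = 792 · 0.7509 · 0.561 / 0.00106 = 3.147e+05.
Re > 4000 → turbulent. Relative roughness ε/D = 4.2e-05/0.561 = 7.49e-05. Haaland: 1/√f = -1.8 log₁₀[(7.49e-05/3.7)^1.11 + 6.9/3.147e+05] = -1.8 log₁₀[6.16e-06 + 2.19e-05] = 8.193, so f = 0.0149.
Total minor-loss coefficient ΣK = 2·0.24 + 1·0.69 + 1·0.54 = 1.71.
ΔP = [f·L/D + ΣK]·(ρV²/2) = [0.0149·25.9/0.561 + 1.71]·(792·0.7509²/2) = [0.6878 + 1.71]·223.3 = 535.4 Pa.
ΔP = 535.4 Pa = 0.535 kPa.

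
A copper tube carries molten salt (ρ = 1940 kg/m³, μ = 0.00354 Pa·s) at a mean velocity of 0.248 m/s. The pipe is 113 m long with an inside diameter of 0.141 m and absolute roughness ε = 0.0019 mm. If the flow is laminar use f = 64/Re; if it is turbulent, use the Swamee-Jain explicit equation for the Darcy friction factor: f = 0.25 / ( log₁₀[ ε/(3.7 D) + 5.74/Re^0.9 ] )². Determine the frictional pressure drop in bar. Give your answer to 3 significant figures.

ΔP ≈ 0.0125 bar

Reynolds number Re = ρVD/μ = 1940 · 0.248 · 0.141 / 0.00354 = 1.916e+04.
Re > 4000 → turbulent. Relative roughness ε/D = 1.9e-06/0.141 = 1.35e-05. Swamee-Jain: f = 0.25/(log₁₀[1.35e-05/3.7 + 5.74/1.916e+04^0.9])² = 0.25/(log₁₀[3.64e-06 + 0.000803])² = 0.25/(-3.093)² = 0.02613.
Darcy-Weisbach: ΔP = f(L/D)(ρV²/2) = 0.02613·(113/0.141)·(1940·0.248²/2) = 0.02613·801.4·59.66 = 1249 Pa.
ΔP = 1249 Pa = 0.0125 bar.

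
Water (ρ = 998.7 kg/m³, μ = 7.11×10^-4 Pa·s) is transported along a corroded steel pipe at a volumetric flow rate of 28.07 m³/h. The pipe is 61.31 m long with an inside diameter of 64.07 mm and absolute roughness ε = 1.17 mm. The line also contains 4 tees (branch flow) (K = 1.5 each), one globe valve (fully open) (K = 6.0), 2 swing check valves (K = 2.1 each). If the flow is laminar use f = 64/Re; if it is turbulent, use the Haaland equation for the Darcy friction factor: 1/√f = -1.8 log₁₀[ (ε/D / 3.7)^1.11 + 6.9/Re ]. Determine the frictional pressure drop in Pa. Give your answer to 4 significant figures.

Q = 28.07 m³/h = 28.07/3600 = 0.007797 m³/s.
Cross-sectional area A = πD²/4 = π(0.06407)²/4 = 0.003224 m²; mean velocity V = Q/A = 0.007797/0.003224 = 2.418 m/s.
Reynolds number Re = ρVD/μ = 998.7 · 2.418 · 0.06407 / 0.000711 = 2.177e+05.
Re > 4000 → turbulent. Relative roughness ε/D = 0.00117/0.06407 = 0.0183. Haaland: 1/√f = -1.8 log₁₀[(0.0183/3.7)^1.11 + 6.9/2.177e+05] = -1.8 log₁₀[0.00275 + 3.17e-05] = 4.6, so f = 0.04726.
Total minor-loss coefficient ΣK = 4·1.5 + 1·6 + 2·2.1 = 16.2.
ΔP = [f·L/D + ΣK]·(ρV²/2) = [0.04726·61.31/0.06407 + 16.2]·(998.7·2.418²/2) = [45.23 + 16.2]·2921 = 1.794e+05 Pa.

ΔP ≈ 179400 Pa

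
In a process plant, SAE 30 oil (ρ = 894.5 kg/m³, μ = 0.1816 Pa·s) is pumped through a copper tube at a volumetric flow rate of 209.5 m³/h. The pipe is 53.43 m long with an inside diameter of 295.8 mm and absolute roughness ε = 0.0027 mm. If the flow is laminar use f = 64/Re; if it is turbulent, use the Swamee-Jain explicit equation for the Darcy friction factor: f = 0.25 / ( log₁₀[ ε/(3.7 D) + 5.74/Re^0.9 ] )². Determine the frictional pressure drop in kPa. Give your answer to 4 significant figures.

Q = 209.5 m³/h = 209.5/3600 = 0.05819 m³/s.
Cross-sectional area A = πD²/4 = π(0.2958)²/4 = 0.06872 m²; mean velocity V = Q/A = 0.05819/0.06872 = 0.8468 m/s.
Reynolds number Re = ρVD/μ = 894.5 · 0.8468 · 0.2958 / 0.182 = 1234.
Re < 2300 → laminar flow, so f = 64/Re = 64/1234 = 0.05187 (the turbulent correlation is not needed).
Darcy-Weisbach: ΔP = f(L/D)(ρV²/2) = 0.05187·(53.43/0.2958)·(894.5·0.8468²/2) = 0.05187·180.6·320.7 = 3005 Pa.
ΔP = 3005 Pa = 3.005 kPa.

ΔP ≈ 3.005 kPa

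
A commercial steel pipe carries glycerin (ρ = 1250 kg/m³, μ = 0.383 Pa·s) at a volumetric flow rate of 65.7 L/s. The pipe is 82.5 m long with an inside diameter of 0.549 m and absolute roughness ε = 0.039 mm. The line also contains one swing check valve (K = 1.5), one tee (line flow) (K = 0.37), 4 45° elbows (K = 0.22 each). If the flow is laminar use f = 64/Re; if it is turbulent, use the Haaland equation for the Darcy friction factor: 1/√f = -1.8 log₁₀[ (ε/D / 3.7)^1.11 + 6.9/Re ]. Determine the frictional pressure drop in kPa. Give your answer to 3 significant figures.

ΔP ≈ 1.06 kPa

Q = 65.7 L/s = 65.7/1000 = 0.0657 m³/s.
Cross-sectional area A = πD²/4 = π(0.549)²/4 = 0.2367 m²; mean velocity V = Q/A = 0.0657/0.2367 = 0.2775 m/s.
Reynolds number Re = ρVD/μ = 1250 · 0.2775 · 0.549 / 0.383 = 497.3.
Re < 2300 → laminar flow, so f = 64/Re = 64/497.3 = 0.1287 (the turbulent correlation is not needed).
Total minor-loss coefficient ΣK = 1·1.5 + 1·0.37 + 4·0.22 = 2.75.
ΔP = [f·L/D + ΣK]·(ρV²/2) = [0.1287·82.5/0.549 + 2.75]·(1250·0.2775²/2) = [19.34 + 2.75]·48.14 = 1063 Pa.
ΔP = 1063 Pa = 1.06 kPa.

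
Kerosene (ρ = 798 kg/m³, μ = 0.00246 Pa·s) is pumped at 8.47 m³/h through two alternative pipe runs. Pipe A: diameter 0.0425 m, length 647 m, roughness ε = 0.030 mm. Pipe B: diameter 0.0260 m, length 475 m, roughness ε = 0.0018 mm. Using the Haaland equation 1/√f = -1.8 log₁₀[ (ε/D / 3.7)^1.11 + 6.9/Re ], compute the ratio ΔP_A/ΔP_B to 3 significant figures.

Pipe A: V = Q/A = 0.002353/0.001419 = 1.658 m/s; Re = 2.286e+04; ε/D = 0.000706; Haaland → f = 0.02632; ΔP_A = f(L/D)(ρV²/2) = 4.397e+05 Pa.
Pipe B: V = Q/A = 0.002353/0.0005309 = 4.431 m/s; Re = 3.738e+04; ε/D = 6.92e-05; Haaland → f = 0.0223; ΔP_B = f(L/D)(ρV²/2) = 3.192e+06 Pa.
ΔP_A/ΔP_B = 4.397e+05/3.192e+06 = 0.138.

ΔP_A/ΔP_B ≈ 0.138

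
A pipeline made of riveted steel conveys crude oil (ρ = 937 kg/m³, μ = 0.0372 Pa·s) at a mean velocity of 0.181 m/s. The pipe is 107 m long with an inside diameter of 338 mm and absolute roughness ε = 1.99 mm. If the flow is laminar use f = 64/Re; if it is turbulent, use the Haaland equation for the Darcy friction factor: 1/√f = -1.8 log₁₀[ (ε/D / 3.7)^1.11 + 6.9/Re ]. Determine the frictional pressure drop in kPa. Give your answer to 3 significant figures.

ΔP ≈ 0.202 kPa

Reynolds number Re = ρVD/μ = 937 · 0.181 · 0.338 / 0.0372 = 1541.
Re < 2300 → laminar flow, so f = 64/Re = 64/1541 = 0.04153 (the turbulent correlation is not needed).
Darcy-Weisbach: ΔP = f(L/D)(ρV²/2) = 0.04153·(107/0.338)·(937·0.181²/2) = 0.04153·316.6·15.35 = 201.8 Pa.
ΔP = 201.8 Pa = 0.202 kPa.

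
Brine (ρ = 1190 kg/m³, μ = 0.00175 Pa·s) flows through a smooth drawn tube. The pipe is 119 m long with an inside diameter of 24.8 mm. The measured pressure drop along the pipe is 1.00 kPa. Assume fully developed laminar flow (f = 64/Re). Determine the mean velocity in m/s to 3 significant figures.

V ≈ 0.0923 m/s

For laminar flow, f = 64/Re with Re = ρVD/μ, so Darcy-Weisbach reduces to ΔP = 32μLV/D². Solving for V: V = ΔP·D²/(32μL) = 1000·(0.0248)²/(32·0.00175·119) = 0.09229 m/s.
Check: Re = ρVD/μ = 1190·0.09229·0.0248/0.00175 = 1556 < 2300, so the laminar assumption holds.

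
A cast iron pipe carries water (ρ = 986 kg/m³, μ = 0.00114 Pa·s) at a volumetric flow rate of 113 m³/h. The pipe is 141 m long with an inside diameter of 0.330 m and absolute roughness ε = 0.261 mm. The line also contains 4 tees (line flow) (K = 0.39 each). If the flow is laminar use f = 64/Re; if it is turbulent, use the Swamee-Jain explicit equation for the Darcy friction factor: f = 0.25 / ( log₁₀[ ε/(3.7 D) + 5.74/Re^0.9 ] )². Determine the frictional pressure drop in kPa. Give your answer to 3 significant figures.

ΔP ≈ 0.713 kPa

Q = 113 m³/h = 113/3600 = 0.03139 m³/s.
Cross-sectional area A = πD²/4 = π(0.33)²/4 = 0.08553 m²; mean velocity V = Q/A = 0.03139/0.08553 = 0.367 m/s.
Reynolds number Re = ρVD/μ = 986 · 0.367 · 0.33 / 0.00114 = 1.047e+05.
Re > 4000 → turbulent. Relative roughness ε/D = 0.000261/0.33 = 0.000791. Swamee-Jain: f = 0.25/(log₁₀[0.000791/3.7 + 5.74/1.047e+05^0.9])² = 0.25/(log₁₀[0.000214 + 0.000174])² = 0.25/(-3.411)² = 0.02148.
Total minor-loss coefficient ΣK = 4·0.39 = 1.56.
ΔP = [f·L/D + ΣK]·(ρV²/2) = [0.02148·141/0.33 + 1.56]·(986·0.367²/2) = [9.179 + 1.56]·66.4 = 713.1 Pa.
ΔP = 713.1 Pa = 0.713 kPa.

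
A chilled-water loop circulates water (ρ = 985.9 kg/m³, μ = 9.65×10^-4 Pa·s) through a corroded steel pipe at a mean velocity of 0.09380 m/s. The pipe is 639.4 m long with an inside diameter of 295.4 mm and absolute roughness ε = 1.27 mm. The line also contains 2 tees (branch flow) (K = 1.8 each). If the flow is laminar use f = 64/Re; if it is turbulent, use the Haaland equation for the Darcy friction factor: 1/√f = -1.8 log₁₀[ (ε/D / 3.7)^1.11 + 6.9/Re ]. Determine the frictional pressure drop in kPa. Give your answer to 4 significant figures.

Reynolds number Re = ρVD/μ = 985.9 · 0.0938 · 0.2954 / 0.000965 = 2.831e+04.
Re > 4000 → turbulent. Relative roughness ε/D = 0.00127/0.2954 = 0.0043. Haaland: 1/√f = -1.8 log₁₀[(0.0043/3.7)^1.11 + 6.9/2.831e+04] = -1.8 log₁₀[0.000553 + 0.000244] = 5.578, so f = 0.03214.
Total minor-loss coefficient ΣK = 2·1.8 = 3.6.
ΔP = [f·L/D + ΣK]·(ρV²/2) = [0.03214·639.4/0.2954 + 3.6]·(985.9·0.0938²/2) = [69.57 + 3.6]·4.337 = 317.3 Pa.
ΔP = 317.3 Pa = 0.3173 kPa.

ΔP ≈ 0.3173 kPa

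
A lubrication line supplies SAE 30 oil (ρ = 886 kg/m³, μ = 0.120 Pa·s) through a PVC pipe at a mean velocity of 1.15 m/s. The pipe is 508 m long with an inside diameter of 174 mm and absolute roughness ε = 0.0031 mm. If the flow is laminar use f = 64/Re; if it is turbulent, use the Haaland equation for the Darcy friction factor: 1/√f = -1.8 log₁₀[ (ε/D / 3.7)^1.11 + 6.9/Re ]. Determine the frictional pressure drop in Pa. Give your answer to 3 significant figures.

Reynolds number Re = ρVD/μ = 886 · 1.15 · 0.174 / 0.12 = 1477.
Re < 2300 → laminar flow, so f = 64/Re = 64/1477 = 0.04332 (the turbulent correlation is not needed).
Darcy-Weisbach: ΔP = f(L/D)(ρV²/2) = 0.04332·(508/0.174)·(886·1.15²/2) = 0.04332·2920·585.9 = 7.41e+04 Pa.

ΔP ≈ 74100 Pa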